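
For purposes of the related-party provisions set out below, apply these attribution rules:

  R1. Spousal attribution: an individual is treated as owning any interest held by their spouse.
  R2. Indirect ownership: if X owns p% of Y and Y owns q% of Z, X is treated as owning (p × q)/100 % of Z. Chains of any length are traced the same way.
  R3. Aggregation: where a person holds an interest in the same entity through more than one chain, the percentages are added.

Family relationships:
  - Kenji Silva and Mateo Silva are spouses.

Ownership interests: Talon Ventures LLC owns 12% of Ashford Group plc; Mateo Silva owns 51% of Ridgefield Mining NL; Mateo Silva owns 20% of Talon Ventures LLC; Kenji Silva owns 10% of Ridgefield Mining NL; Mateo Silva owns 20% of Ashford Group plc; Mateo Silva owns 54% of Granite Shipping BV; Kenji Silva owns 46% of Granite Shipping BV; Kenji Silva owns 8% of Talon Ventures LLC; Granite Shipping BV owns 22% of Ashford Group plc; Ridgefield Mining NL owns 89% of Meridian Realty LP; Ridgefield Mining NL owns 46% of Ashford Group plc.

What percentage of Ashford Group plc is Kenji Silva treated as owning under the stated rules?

73.42%

By spousal attribution (R1), Kenji Silva is treated as also owning Mateo Silva's interest in Talon Ventures LLC, giving 8% + 20% = 28%.
By spousal attribution (R1), Kenji Silva is treated as also owning Mateo Silva's interest in Ridgefield Mining NL, giving 10% + 51% = 61%.
By spousal attribution (R1), Kenji Silva is treated as also owning Mateo Silva's interest in Granite Shipping BV, giving 46% + 54% = 100%.
By spousal attribution (R1), Kenji Silva is treated as owning Mateo Silva's 20% interest in Ashford Group plc.
Chain via Talon Ventures LLC (R2): 28% × 12% = 3.36% of Ashford Group plc.
Chain via Ridgefield Mining NL (R2): 61% × 46% = 28.06% of Ashford Group plc.
Chain via Granite Shipping BV (R2): 100% × 22% = 22% of Ashford Group plc.
Direct interest in Ashford Group plc: 20%.
Aggregating (R3): 3.36% + 28.06% + 22% + 20% = 73.42%.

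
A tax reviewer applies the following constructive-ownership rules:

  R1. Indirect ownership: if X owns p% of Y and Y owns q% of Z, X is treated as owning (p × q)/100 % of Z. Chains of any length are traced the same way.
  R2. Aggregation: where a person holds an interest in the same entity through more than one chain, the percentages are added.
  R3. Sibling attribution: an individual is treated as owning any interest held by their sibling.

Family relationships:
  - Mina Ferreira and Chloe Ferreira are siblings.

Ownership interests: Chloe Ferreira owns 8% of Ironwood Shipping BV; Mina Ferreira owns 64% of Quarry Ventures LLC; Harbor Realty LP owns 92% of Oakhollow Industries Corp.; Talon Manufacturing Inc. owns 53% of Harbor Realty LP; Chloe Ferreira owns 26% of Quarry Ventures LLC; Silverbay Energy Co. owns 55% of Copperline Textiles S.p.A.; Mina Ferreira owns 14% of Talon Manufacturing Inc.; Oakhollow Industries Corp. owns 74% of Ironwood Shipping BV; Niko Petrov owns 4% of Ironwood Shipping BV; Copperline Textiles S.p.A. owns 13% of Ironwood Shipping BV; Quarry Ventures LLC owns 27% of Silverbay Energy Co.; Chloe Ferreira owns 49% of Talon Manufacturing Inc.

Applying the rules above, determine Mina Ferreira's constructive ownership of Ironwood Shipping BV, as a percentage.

By sibling attribution (R3), Mina Ferreira is treated as also owning Chloe Ferreira's interest in Talon Manufacturing Inc, giving 14% + 49% = 63%.
By sibling attribution (R3), Mina Ferreira is treated as also owning Chloe Ferreira's interest in Quarry Ventures LLC, giving 64% + 26% = 90%.
By sibling attribution (R3), Mina Ferreira is treated as owning Chloe Ferreira's 8% interest in Ironwood Shipping BV.
Chain via Talon Manufacturing Inc. → Harbor Realty LP → Oakhollow Industries Corp. (R1): 63% × 53% × 92% × 74% = 22.731912% of Ironwood Shipping BV.
Chain via Quarry Ventures LLC → Silverbay Energy Co. → Copperline Textiles S.p.A. (R1): 90% × 27% × 55% × 13% = 1.73745% of Ironwood Shipping BV.
Direct interest in Ironwood Shipping BV: 8%.
Aggregating (R2): 22.731912% + 1.73745% + 8% = 32.469362%.

32.469362%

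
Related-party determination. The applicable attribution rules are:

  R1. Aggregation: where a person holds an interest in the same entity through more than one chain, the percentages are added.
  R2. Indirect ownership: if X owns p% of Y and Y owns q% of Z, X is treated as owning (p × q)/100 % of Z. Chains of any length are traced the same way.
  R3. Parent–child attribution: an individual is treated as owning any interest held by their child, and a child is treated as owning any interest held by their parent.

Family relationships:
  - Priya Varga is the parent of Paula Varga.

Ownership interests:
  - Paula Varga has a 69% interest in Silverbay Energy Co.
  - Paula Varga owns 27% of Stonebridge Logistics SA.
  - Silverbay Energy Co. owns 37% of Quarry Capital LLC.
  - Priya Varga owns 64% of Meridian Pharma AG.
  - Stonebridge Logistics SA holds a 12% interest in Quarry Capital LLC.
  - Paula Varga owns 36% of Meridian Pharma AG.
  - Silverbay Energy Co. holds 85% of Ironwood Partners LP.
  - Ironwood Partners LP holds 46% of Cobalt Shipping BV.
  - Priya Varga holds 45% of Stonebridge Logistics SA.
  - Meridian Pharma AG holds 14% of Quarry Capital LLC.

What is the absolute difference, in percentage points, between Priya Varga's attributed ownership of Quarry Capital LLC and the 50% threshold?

1.83

By parent–child attribution (R3), Priya Varga is treated as also owning Paula Varga's interest in Stonebridge Logistics SA, giving 45% + 27% = 72%.
By parent–child attribution (R3), Priya Varga is treated as also owning Paula Varga's interest in Meridian Pharma AG, giving 64% + 36% = 100%.
By parent–child attribution (R3), Priya Varga is treated as owning Paula Varga's 69% interest in Silverbay Energy Co.
Chain via Stonebridge Logistics SA (R2): 72% × 12% = 8.64% of Quarry Capital LLC.
Chain via Meridian Pharma AG (R2): 100% × 14% = 14% of Quarry Capital LLC.
Chain via Silverbay Energy Co. (R2): 69% × 37% = 25.53% of Quarry Capital LLC.
Aggregating (R1): 8.64% + 14% + 25.53% = 48.17%.
48.17% falls short of the 50% threshold by 1.83 percentage points.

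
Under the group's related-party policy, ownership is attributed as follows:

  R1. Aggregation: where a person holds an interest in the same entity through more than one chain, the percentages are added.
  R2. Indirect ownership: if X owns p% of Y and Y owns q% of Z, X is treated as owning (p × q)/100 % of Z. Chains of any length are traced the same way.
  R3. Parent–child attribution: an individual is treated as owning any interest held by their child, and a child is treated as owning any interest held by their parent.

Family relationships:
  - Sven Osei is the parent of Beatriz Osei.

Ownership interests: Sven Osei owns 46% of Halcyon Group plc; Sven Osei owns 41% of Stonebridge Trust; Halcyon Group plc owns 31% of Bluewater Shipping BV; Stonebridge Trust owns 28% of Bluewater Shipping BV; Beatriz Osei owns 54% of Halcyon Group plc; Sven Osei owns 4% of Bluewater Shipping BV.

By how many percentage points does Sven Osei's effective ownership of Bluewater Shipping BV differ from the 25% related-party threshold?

21.48

By parent–child attribution (R3), Sven Osei is treated as also owning Beatriz Osei's interest in Halcyon Group plc, giving 46% + 54% = 100%.
Chain via Stonebridge Trust (R2): 41% × 28% = 11.48% of Bluewater Shipping BV.
Chain via Halcyon Group plc (R2): 100% × 31% = 31% of Bluewater Shipping BV.
Direct interest in Bluewater Shipping BV: 4%.
Aggregating (R1): 11.48% + 31% + 4% = 46.48%.
46.48% exceeds the 25% threshold by 21.48 percentage points.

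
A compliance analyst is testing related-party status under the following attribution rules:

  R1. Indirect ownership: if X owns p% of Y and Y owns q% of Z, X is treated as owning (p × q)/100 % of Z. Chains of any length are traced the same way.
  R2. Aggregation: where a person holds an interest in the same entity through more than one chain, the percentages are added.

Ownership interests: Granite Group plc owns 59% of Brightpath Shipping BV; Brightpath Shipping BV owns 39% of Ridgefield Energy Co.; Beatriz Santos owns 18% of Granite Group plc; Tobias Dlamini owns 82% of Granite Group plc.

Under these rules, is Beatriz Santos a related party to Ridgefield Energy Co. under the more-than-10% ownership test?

No

Chain via Granite Group plc → Brightpath Shipping BV (R1): 18% × 59% × 39% = 4.1418% of Ridgefield Energy Co.
4.1418% does not exceed the 10% threshold, so Beatriz is not a related party to Ridgefield Energy Co.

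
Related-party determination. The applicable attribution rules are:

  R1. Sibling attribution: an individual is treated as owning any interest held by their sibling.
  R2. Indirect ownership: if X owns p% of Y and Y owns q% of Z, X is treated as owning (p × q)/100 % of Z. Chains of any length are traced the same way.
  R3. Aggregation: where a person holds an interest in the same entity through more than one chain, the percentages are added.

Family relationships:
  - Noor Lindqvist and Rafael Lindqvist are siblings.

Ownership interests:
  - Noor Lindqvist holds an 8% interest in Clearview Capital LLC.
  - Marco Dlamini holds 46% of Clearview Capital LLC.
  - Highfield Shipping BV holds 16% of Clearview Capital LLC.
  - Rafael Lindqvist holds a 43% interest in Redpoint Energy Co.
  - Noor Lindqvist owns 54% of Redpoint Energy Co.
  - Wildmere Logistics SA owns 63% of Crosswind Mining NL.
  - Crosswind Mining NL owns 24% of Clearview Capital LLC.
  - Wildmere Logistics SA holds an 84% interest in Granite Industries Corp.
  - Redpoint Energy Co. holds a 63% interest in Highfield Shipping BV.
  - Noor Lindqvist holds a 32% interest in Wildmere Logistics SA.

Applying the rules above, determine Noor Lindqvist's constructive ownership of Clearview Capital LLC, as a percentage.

22.616%

By sibling attribution (R1), Noor Lindqvist is treated as also owning Rafael Lindqvist's interest in Redpoint Energy Co, giving 54% + 43% = 97%.
Chain via Redpoint Energy Co. → Highfield Shipping BV (R2): 97% × 63% × 16% = 9.7776% of Clearview Capital LLC.
Chain via Wildmere Logistics SA → Crosswind Mining NL (R2): 32% × 63% × 24% = 4.8384% of Clearview Capital LLC.
Direct interest in Clearview Capital LLC: 8%.
Aggregating (R3): 9.7776% + 4.8384% + 8% = 22.616%.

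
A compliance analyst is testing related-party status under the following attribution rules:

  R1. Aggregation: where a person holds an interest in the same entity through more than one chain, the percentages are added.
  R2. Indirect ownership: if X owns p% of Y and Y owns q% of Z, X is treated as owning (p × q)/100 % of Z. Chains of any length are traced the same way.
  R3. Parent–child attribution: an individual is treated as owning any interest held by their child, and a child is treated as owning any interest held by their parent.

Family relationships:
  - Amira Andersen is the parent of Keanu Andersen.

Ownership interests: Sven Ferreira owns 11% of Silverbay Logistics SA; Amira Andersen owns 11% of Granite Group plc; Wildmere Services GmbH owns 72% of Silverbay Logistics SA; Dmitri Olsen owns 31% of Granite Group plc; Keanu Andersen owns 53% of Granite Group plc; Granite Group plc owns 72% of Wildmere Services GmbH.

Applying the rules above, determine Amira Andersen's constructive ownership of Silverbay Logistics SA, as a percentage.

By parent–child attribution (R3), Amira Andersen is treated as also owning Keanu Andersen's interest in Granite Group plc, giving 11% + 53% = 64%.
Chain via Granite Group plc → Wildmere Services GmbH (R2): 64% × 72% × 72% = 33.1776% of Silverbay Logistics SA.

33.1776%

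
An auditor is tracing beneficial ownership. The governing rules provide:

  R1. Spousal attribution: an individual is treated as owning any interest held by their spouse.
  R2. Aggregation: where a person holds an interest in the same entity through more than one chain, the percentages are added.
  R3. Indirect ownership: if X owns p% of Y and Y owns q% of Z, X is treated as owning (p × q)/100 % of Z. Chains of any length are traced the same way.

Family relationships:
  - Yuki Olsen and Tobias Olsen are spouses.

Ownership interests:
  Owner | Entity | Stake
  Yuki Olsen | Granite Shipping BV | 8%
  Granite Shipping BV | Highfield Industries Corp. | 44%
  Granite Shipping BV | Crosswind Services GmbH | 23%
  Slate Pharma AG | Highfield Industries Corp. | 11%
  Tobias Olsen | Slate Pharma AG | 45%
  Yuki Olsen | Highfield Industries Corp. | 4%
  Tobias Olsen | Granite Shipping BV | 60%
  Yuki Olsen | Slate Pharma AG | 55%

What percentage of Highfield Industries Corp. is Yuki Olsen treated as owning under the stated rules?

By spousal attribution (R1), Yuki Olsen is treated as also owning Tobias Olsen's interest in Granite Shipping BV, giving 8% + 60% = 68%.
By spousal attribution (R1), Yuki Olsen is treated as also owning Tobias Olsen's interest in Slate Pharma AG, giving 55% + 45% = 100%.
Chain via Granite Shipping BV (R3): 68% × 44% = 29.92% of Highfield Industries Corp.
Chain via Slate Pharma AG (R3): 100% × 11% = 11% of Highfield Industries Corp.
Direct interest in Highfield Industries Corp: 4%.
Aggregating (R2): 29.92% + 11% + 4% = 44.92%.

44.92%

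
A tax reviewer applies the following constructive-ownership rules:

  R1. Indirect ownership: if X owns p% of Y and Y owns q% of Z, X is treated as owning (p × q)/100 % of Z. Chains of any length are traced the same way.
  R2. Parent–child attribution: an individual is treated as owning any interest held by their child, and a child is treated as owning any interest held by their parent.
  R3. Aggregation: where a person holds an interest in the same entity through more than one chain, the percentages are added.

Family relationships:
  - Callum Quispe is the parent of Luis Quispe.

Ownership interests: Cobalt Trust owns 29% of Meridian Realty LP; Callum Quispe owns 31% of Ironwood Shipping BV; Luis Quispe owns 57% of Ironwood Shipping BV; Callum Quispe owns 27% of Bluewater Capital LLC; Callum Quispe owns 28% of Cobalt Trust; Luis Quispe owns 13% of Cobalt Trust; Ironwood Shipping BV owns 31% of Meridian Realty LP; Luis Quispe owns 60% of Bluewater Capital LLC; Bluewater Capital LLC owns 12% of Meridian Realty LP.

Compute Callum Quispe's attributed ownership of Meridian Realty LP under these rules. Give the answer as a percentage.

49.61%

By parent–child attribution (R2), Callum Quispe is treated as also owning Luis Quispe's interest in Bluewater Capital LLC, giving 27% + 60% = 87%.
By parent–child attribution (R2), Callum Quispe is treated as also owning Luis Quispe's interest in Ironwood Shipping BV, giving 31% + 57% = 88%.
By parent–child attribution (R2), Callum Quispe is treated as also owning Luis Quispe's interest in Cobalt Trust, giving 28% + 13% = 41%.
Chain via Bluewater Capital LLC (R1): 87% × 12% = 10.44% of Meridian Realty LP.
Chain via Ironwood Shipping BV (R1): 88% × 31% = 27.28% of Meridian Realty LP.
Chain via Cobalt Trust (R1): 41% × 29% = 11.89% of Meridian Realty LP.
Aggregating (R3): 10.44% + 27.28% + 11.89% = 49.61%.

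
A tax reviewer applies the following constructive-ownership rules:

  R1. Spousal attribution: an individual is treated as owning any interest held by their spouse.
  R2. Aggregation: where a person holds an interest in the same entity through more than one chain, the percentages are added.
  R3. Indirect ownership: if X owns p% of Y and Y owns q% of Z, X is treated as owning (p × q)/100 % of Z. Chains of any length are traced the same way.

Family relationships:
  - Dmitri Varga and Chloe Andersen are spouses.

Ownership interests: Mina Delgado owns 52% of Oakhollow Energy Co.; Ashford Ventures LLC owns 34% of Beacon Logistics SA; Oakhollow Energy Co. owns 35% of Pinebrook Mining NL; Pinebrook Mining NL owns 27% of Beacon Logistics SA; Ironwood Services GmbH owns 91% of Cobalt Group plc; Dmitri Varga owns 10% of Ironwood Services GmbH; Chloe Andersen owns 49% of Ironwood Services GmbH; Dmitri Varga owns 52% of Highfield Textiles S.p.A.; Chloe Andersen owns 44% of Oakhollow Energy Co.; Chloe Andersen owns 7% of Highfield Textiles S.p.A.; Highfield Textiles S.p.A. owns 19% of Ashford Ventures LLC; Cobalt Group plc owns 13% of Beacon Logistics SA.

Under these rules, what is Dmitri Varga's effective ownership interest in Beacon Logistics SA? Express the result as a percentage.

14.9491%

By spousal attribution (R1), Dmitri Varga is treated as also owning Chloe Andersen's interest in Highfield Textiles S.p.A, giving 52% + 7% = 59%.
By spousal attribution (R1), Dmitri Varga is treated as also owning Chloe Andersen's interest in Ironwood Services GmbH, giving 10% + 49% = 59%.
By spousal attribution (R1), Dmitri Varga is treated as owning Chloe Andersen's 44% interest in Oakhollow Energy Co.
Chain via Highfield Textiles S.p.A. → Ashford Ventures LLC (R3): 59% × 19% × 34% = 3.8114% of Beacon Logistics SA.
Chain via Ironwood Services GmbH → Cobalt Group plc (R3): 59% × 91% × 13% = 6.9797% of Beacon Logistics SA.
Chain via Oakhollow Energy Co. → Pinebrook Mining NL (R3): 44% × 35% × 27% = 4.158% of Beacon Logistics SA.
Aggregating (R2): 3.8114% + 6.9797% + 4.158% = 14.9491%.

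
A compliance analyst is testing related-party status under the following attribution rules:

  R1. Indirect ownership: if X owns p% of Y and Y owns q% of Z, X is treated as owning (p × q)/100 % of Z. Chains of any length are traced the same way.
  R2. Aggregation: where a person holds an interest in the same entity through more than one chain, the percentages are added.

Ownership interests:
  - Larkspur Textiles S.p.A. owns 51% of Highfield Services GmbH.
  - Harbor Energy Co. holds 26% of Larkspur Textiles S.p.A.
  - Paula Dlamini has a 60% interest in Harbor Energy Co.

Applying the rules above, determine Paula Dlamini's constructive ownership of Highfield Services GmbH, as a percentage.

Chain via Harbor Energy Co. → Larkspur Textiles S.p.A. (R1): 60% × 26% × 51% = 7.956% of Highfield Services GmbH.

7.956%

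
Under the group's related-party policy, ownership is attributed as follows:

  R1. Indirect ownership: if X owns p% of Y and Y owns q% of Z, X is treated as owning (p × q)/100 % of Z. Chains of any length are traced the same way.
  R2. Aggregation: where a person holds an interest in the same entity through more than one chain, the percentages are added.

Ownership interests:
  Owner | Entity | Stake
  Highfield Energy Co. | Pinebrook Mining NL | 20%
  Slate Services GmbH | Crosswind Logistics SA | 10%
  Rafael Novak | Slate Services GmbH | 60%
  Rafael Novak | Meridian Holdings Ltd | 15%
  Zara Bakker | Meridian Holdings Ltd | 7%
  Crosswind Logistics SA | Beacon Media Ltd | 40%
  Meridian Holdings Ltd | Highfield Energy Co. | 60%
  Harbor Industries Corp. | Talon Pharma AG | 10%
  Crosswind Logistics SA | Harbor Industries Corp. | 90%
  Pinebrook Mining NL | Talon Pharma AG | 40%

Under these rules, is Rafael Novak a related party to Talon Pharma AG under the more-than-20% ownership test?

No

Chain via Slate Services GmbH → Crosswind Logistics SA → Harbor Industries Corp. (R1): 60% × 10% × 90% × 10% = 0.54% of Talon Pharma AG.
Chain via Meridian Holdings Ltd → Highfield Energy Co. → Pinebrook Mining NL (R1): 15% × 60% × 20% × 40% = 0.72% of Talon Pharma AG.
Aggregating (R2): 0.54% + 0.72% = 1.26%.
1.26% does not exceed the 20% threshold, so Rafael is not a related party to Talon Pharma AG.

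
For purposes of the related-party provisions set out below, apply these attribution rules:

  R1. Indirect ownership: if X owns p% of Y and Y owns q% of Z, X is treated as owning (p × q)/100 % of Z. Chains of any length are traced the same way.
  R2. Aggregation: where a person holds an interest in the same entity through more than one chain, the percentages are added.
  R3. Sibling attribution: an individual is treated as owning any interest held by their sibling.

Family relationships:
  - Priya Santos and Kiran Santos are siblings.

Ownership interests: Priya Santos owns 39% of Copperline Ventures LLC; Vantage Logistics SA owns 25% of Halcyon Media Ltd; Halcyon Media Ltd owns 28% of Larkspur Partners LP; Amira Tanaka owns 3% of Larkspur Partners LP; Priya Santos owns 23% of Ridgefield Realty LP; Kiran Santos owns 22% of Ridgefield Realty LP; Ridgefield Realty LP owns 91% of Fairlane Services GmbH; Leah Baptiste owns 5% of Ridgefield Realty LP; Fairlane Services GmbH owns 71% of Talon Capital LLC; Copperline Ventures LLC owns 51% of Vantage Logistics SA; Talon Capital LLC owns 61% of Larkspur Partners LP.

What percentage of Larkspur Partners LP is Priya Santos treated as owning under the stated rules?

By sibling attribution (R3), Priya Santos is treated as also owning Kiran Santos's interest in Ridgefield Realty LP, giving 23% + 22% = 45%.
Chain via Ridgefield Realty LP → Fairlane Services GmbH → Talon Capital LLC (R1): 45% × 91% × 71% × 61% = 17.735445% of Larkspur Partners LP.
Chain via Copperline Ventures LLC → Vantage Logistics SA → Halcyon Media Ltd (R1): 39% × 51% × 25% × 28% = 1.3923% of Larkspur Partners LP.
Aggregating (R2): 17.735445% + 1.3923% = 19.127745%.

19.127745%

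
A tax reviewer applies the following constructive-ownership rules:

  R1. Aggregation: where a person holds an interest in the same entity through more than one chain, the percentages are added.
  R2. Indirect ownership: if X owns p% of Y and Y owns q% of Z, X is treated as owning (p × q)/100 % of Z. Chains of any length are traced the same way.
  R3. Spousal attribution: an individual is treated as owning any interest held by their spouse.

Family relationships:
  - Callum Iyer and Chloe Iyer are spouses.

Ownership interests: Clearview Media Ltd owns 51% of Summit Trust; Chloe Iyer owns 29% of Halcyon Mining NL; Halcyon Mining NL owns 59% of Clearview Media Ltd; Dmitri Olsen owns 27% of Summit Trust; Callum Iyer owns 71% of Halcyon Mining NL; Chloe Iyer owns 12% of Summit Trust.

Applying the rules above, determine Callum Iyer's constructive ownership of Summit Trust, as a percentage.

By spousal attribution (R3), Callum Iyer is treated as also owning Chloe Iyer's interest in Halcyon Mining NL, giving 71% + 29% = 100%.
By spousal attribution (R3), Callum Iyer is treated as owning Chloe Iyer's 12% interest in Summit Trust.
Chain via Halcyon Mining NL → Clearview Media Ltd (R2): 100% × 59% × 51% = 30.09% of Summit Trust.
Direct interest in Summit Trust: 12%.
Aggregating (R1): 30.09% + 12% = 42.09%.

42.09%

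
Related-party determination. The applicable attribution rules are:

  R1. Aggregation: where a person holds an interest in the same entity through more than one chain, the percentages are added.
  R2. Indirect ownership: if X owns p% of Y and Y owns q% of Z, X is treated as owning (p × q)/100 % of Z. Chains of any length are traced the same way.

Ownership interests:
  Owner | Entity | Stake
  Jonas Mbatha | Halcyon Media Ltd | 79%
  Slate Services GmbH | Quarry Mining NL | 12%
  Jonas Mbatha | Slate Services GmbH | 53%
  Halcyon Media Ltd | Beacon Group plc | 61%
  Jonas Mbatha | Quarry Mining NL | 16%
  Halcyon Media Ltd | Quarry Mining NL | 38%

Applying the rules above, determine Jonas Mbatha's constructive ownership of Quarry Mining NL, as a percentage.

52.38%

Chain via Slate Services GmbH (R2): 53% × 12% = 6.36% of Quarry Mining NL.
Chain via Halcyon Media Ltd (R2): 79% × 38% = 30.02% of Quarry Mining NL.
Direct interest in Quarry Mining NL: 16%.
Aggregating (R1): 6.36% + 30.02% + 16% = 52.38%.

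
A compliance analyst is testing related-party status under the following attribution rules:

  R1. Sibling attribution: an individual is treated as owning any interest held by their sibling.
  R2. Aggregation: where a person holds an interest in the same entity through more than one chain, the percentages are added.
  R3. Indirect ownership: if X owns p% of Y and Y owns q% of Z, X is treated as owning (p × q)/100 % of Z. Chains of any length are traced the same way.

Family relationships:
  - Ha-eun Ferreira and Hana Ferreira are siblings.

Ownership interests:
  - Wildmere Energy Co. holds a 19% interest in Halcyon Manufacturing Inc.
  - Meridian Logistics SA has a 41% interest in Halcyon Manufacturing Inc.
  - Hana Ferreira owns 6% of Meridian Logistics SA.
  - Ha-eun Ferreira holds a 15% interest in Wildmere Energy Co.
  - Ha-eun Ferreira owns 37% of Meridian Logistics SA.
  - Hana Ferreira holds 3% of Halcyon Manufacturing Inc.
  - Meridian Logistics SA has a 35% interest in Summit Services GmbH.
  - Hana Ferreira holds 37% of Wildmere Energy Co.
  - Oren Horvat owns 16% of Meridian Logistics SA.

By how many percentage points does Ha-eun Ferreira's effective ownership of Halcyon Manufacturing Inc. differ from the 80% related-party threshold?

49.49

By sibling attribution (R1), Ha-eun Ferreira is treated as also owning Hana Ferreira's interest in Meridian Logistics SA, giving 37% + 6% = 43%.
By sibling attribution (R1), Ha-eun Ferreira is treated as also owning Hana Ferreira's interest in Wildmere Energy Co, giving 15% + 37% = 52%.
By sibling attribution (R1), Ha-eun Ferreira is treated as owning Hana Ferreira's 3% interest in Halcyon Manufacturing Inc.
Chain via Meridian Logistics SA (R3): 43% × 41% = 17.63% of Halcyon Manufacturing Inc.
Chain via Wildmere Energy Co. (R3): 52% × 19% = 9.88% of Halcyon Manufacturing Inc.
Direct interest in Halcyon Manufacturing Inc: 3%.
Aggregating (R2): 17.63% + 9.88% + 3% = 30.51%.
30.51% falls short of the 80% threshold by 49.49 percentage points.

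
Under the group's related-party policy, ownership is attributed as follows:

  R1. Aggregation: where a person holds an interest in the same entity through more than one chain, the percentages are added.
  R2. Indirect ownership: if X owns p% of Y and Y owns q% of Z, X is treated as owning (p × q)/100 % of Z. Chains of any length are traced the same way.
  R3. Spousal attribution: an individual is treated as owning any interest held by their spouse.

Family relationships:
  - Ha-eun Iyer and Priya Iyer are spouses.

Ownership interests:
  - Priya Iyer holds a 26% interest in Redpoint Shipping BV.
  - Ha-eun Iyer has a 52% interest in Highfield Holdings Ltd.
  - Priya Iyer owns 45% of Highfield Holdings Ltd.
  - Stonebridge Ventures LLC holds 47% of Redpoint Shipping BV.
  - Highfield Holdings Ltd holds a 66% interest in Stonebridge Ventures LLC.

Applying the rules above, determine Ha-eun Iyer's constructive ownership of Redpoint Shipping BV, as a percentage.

By spousal attribution (R3), Ha-eun Iyer is treated as also owning Priya Iyer's interest in Highfield Holdings Ltd, giving 52% + 45% = 97%.
By spousal attribution (R3), Ha-eun Iyer is treated as owning Priya Iyer's 26% interest in Redpoint Shipping BV.
Chain via Highfield Holdings Ltd → Stonebridge Ventures LLC (R2): 97% × 66% × 47% = 30.0894% of Redpoint Shipping BV.
Direct interest in Redpoint Shipping BV: 26%.
Aggregating (R1): 30.0894% + 26% = 56.0894%.

56.0894%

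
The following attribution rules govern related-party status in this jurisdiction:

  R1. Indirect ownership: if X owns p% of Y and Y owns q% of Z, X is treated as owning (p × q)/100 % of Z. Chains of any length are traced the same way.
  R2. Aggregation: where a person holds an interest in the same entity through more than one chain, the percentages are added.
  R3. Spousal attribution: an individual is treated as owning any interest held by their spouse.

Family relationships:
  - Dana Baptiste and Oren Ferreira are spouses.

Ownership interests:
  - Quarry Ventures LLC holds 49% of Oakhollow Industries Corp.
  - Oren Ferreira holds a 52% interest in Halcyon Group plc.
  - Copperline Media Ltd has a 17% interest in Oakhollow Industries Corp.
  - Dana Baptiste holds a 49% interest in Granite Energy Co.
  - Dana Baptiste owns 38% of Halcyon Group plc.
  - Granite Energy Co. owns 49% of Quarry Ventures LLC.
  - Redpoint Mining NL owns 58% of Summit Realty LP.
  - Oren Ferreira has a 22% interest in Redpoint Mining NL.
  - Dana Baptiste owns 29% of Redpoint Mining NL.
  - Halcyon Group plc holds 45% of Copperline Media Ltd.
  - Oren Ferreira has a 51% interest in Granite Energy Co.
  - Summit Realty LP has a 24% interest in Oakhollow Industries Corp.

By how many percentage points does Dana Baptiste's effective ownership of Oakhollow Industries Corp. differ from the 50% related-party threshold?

By spousal attribution (R3), Dana Baptiste is treated as also owning Oren Ferreira's interest in Halcyon Group plc, giving 38% + 52% = 90%.
By spousal attribution (R3), Dana Baptiste is treated as also owning Oren Ferreira's interest in Redpoint Mining NL, giving 29% + 22% = 51%.
By spousal attribution (R3), Dana Baptiste is treated as also owning Oren Ferreira's interest in Granite Energy Co, giving 49% + 51% = 100%.
Chain via Halcyon Group plc → Copperline Media Ltd (R1): 90% × 45% × 17% = 6.885% of Oakhollow Industries Corp.
Chain via Redpoint Mining NL → Summit Realty LP (R1): 51% × 58% × 24% = 7.0992% of Oakhollow Industries Corp.
Chain via Granite Energy Co. → Quarry Ventures LLC (R1): 100% × 49% × 49% = 24.01% of Oakhollow Industries Corp.
Aggregating (R2): 6.885% + 7.0992% + 24.01% = 37.9942%.
37.9942% falls short of the 50% threshold by 12.0058 percentage points.

12.0058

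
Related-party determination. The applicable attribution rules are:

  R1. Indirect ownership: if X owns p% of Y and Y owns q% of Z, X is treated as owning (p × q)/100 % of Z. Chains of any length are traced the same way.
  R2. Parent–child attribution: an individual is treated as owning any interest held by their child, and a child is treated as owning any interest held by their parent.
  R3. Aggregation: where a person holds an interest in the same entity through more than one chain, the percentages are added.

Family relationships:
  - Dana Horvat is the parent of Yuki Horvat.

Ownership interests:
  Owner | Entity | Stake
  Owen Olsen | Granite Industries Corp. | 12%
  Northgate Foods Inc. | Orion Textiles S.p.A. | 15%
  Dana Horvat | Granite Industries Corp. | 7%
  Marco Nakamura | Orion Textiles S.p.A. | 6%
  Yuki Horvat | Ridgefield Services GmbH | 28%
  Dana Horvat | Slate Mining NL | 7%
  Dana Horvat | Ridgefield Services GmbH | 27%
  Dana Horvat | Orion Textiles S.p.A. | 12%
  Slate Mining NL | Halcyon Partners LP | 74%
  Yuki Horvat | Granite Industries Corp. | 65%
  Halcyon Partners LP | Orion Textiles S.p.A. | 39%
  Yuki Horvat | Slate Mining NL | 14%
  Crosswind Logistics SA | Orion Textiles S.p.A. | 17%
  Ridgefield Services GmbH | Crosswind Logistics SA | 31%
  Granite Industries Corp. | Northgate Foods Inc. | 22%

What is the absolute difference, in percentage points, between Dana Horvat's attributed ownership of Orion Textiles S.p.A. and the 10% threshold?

13.3351

By parent–child attribution (R2), Dana Horvat is treated as also owning Yuki Horvat's interest in Slate Mining NL, giving 7% + 14% = 21%.
By parent–child attribution (R2), Dana Horvat is treated as also owning Yuki Horvat's interest in Ridgefield Services GmbH, giving 27% + 28% = 55%.
By parent–child attribution (R2), Dana Horvat is treated as also owning Yuki Horvat's interest in Granite Industries Corp, giving 7% + 65% = 72%.
Chain via Slate Mining NL → Halcyon Partners LP (R1): 21% × 74% × 39% = 6.0606% of Orion Textiles S.p.A.
Chain via Ridgefield Services GmbH → Crosswind Logistics SA (R1): 55% × 31% × 17% = 2.8985% of Orion Textiles S.p.A.
Chain via Granite Industries Corp. → Northgate Foods Inc. (R1): 72% × 22% × 15% = 2.376% of Orion Textiles S.p.A.
Direct interest in Orion Textiles S.p.A: 12%.
Aggregating (R3): 6.0606% + 2.8985% + 2.376% + 12% = 23.3351%.
23.3351% exceeds the 10% threshold by 13.3351 percentage points.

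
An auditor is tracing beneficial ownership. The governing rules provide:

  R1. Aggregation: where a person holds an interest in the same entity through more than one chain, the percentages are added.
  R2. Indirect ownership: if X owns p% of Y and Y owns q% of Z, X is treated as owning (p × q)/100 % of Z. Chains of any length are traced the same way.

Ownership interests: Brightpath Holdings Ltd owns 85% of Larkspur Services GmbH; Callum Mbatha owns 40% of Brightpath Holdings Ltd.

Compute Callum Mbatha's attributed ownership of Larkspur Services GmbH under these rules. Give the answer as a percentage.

Chain via Brightpath Holdings Ltd (R2): 40% × 85% = 34% of Larkspur Services GmbH.

34%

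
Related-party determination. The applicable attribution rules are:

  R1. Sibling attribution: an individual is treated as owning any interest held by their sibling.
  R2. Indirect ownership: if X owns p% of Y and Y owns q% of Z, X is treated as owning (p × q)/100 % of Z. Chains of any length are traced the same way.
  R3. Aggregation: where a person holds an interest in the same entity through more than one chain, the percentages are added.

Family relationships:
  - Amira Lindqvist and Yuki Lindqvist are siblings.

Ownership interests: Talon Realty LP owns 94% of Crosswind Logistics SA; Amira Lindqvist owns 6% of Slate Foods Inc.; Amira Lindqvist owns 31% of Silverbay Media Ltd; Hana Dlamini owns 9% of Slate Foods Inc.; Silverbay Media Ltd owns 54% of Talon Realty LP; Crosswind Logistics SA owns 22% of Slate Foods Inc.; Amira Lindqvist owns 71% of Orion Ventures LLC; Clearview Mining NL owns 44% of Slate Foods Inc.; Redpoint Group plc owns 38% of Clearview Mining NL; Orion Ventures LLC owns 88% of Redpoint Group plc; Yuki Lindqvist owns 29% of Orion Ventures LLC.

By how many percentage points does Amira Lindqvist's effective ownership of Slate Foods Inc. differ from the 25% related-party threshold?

By sibling attribution (R1), Amira Lindqvist is treated as also owning Yuki Lindqvist's interest in Orion Ventures LLC, giving 71% + 29% = 100%.
Chain via Silverbay Media Ltd → Talon Realty LP → Crosswind Logistics SA (R2): 31% × 54% × 94% × 22% = 3.461832% of Slate Foods Inc.
Chain via Orion Ventures LLC → Redpoint Group plc → Clearview Mining NL (R2): 100% × 88% × 38% × 44% = 14.7136% of Slate Foods Inc.
Direct interest in Slate Foods Inc: 6%.
Aggregating (R3): 3.461832% + 14.7136% + 6% = 24.175432%.
24.175432% falls short of the 25% threshold by 0.824568 percentage points.

0.824568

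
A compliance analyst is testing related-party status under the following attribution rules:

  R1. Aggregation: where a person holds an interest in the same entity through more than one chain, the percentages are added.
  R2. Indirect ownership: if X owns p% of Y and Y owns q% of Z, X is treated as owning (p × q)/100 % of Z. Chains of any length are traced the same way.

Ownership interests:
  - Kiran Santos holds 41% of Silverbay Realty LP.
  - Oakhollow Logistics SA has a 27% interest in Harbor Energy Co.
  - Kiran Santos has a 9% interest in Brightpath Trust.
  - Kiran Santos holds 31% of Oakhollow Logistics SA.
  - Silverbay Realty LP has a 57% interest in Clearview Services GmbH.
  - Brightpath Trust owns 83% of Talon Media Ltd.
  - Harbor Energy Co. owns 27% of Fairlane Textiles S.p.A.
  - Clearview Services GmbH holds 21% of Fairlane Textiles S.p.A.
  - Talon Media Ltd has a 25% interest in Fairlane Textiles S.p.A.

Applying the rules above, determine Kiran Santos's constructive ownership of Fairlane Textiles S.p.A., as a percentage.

Chain via Brightpath Trust → Talon Media Ltd (R2): 9% × 83% × 25% = 1.8675% of Fairlane Textiles S.p.A.
Chain via Silverbay Realty LP → Clearview Services GmbH (R2): 41% × 57% × 21% = 4.9077% of Fairlane Textiles S.p.A.
Chain via Oakhollow Logistics SA → Harbor Energy Co. (R2): 31% × 27% × 27% = 2.2599% of Fairlane Textiles S.p.A.
Aggregating (R1): 1.8675% + 4.9077% + 2.2599% = 9.0351%.

9.0351%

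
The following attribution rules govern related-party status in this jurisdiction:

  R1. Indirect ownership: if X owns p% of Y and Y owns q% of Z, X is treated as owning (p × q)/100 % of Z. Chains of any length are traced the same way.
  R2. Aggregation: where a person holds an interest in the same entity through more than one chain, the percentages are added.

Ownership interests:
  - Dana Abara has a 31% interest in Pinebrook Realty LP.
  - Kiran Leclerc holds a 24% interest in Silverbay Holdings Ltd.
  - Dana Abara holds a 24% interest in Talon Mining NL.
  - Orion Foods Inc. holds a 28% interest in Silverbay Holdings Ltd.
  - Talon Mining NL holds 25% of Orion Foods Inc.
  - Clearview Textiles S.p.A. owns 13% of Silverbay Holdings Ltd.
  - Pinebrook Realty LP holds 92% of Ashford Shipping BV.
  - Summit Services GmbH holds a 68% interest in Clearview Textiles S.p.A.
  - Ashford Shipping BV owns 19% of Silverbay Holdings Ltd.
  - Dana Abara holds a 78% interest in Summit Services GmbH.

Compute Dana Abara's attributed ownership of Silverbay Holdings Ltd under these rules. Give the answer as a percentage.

Chain via Talon Mining NL → Orion Foods Inc. (R1): 24% × 25% × 28% = 1.68% of Silverbay Holdings Ltd.
Chain via Summit Services GmbH → Clearview Textiles S.p.A. (R1): 78% × 68% × 13% = 6.8952% of Silverbay Holdings Ltd.
Chain via Pinebrook Realty LP → Ashford Shipping BV (R1): 31% × 92% × 19% = 5.4188% of Silverbay Holdings Ltd.
Aggregating (R2): 1.68% + 6.8952% + 5.4188% = 13.994%.

13.994%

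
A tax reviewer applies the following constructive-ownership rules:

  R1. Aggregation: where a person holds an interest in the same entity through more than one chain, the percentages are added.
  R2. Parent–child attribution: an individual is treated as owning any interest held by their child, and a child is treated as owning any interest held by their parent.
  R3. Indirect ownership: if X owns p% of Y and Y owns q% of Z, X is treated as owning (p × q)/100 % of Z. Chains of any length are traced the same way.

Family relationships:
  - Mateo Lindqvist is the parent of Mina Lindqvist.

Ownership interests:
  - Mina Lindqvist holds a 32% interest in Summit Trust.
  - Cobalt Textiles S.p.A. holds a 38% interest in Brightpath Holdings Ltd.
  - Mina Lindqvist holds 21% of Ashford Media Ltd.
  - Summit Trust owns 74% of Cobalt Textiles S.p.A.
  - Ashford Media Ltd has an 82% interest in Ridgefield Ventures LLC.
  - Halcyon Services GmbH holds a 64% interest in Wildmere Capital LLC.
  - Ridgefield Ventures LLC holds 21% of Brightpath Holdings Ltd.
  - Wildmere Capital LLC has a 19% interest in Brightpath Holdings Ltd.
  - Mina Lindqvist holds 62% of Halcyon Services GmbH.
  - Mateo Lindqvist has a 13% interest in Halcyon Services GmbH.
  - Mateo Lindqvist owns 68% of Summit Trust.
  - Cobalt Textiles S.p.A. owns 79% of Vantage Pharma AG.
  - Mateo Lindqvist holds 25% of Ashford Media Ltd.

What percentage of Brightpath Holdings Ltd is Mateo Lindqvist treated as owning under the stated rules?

45.1612%

By parent–child attribution (R2), Mateo Lindqvist is treated as also owning Mina Lindqvist's interest in Halcyon Services GmbH, giving 13% + 62% = 75%.
By parent–child attribution (R2), Mateo Lindqvist is treated as also owning Mina Lindqvist's interest in Ashford Media Ltd, giving 25% + 21% = 46%.
By parent–child attribution (R2), Mateo Lindqvist is treated as also owning Mina Lindqvist's interest in Summit Trust, giving 68% + 32% = 100%.
Chain via Halcyon Services GmbH → Wildmere Capital LLC (R3): 75% × 64% × 19% = 9.12% of Brightpath Holdings Ltd.
Chain via Ashford Media Ltd → Ridgefield Ventures LLC (R3): 46% × 82% × 21% = 7.9212% of Brightpath Holdings Ltd.
Chain via Summit Trust → Cobalt Textiles S.p.A. (R3): 100% × 74% × 38% = 28.12% of Brightpath Holdings Ltd.
Aggregating (R1): 9.12% + 7.9212% + 28.12% = 45.1612%.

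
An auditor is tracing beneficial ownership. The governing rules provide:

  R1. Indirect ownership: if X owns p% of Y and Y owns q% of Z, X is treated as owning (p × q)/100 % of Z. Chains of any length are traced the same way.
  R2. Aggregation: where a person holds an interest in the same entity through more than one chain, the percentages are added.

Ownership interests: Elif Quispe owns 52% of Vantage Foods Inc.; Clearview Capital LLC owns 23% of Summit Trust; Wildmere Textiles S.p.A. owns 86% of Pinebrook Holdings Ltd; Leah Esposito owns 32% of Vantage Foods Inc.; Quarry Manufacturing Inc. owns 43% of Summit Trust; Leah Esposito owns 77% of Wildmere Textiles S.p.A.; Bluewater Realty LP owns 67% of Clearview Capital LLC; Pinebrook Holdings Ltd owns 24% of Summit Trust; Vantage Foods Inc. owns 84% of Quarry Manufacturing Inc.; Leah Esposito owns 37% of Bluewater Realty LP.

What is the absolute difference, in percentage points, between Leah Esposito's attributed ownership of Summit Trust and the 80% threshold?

46.8471

Chain via Wildmere Textiles S.p.A. → Pinebrook Holdings Ltd (R1): 77% × 86% × 24% = 15.8928% of Summit Trust.
Chain via Bluewater Realty LP → Clearview Capital LLC (R1): 37% × 67% × 23% = 5.7017% of Summit Trust.
Chain via Vantage Foods Inc. → Quarry Manufacturing Inc. (R1): 32% × 84% × 43% = 11.5584% of Summit Trust.
Aggregating (R2): 15.8928% + 5.7017% + 11.5584% = 33.1529%.
33.1529% falls short of the 80% threshold by 46.8471 percentage points.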